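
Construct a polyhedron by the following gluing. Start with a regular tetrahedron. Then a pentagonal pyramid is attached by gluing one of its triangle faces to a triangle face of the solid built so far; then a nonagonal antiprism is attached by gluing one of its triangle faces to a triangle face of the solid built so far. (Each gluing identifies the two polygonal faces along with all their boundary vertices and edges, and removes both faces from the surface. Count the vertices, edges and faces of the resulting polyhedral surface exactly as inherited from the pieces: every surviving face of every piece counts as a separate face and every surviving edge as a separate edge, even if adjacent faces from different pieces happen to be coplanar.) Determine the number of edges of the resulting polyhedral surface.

46

A regular tetrahedron: V=4, E=6, F=4.
Attach a pentagonal pyramid (V=6, E=10, F=6) along a 3-gon: merge 3 vertices and 3 edges, delete both glued faces → V=7, E=13, F=8.
Attach a nonagonal antiprism (V=18, E=36, F=20) along a 3-gon: merge 3 vertices and 3 edges, delete both glued faces → V=22, E=46, F=26.
Check: V − E + F = 22 − 46 + 26 = 2.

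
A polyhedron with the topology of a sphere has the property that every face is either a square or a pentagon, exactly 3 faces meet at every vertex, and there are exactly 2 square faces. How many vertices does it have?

Let x be the number of pentagons; then F = 2 + x.
Edge–face incidences: 2E = 4·2 + 5·x = 8 + 5x.
Every vertex has degree 3, so 3V = 2E.
Euler: V − E + F = 2 ⇒ (2E)/3 − E + (2 + x) = 2.
Multiply by 6: 2·(2E) − 3·(2E) + 6·(2 + x) = 12, i.e. 12 + 6x − (8 + 5x) = 12.
Collecting terms: x + 4 = 12, so x = 8.
Then 2E = 8 + 5·8 = 48, so E = 24, V = 2E/3 = 16, F = 2 + 8 = 10.

16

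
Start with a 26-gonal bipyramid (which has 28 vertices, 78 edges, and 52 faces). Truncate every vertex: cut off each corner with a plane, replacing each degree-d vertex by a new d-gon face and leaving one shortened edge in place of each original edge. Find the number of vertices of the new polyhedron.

156

Truncation replaces each original edge-end by a new vertex, so V′ = 2E = 156.
Each original edge survives, and each old vertex of degree d contributes d new edges; summing degrees gives Σd = 2E, so E′ = E + 2E = 3E = 234.
Each original face survives and each original vertex becomes one new face: F′ = F + V = 80.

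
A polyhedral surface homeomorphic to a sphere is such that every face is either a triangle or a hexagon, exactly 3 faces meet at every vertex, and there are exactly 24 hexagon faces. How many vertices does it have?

Let x be the number of triangles; then F = 24 + x.
Edge–face incidences: 2E = 6·24 + 3·x = 144 + 3x.
Every vertex has degree 3, so 3V = 2E.
Euler: V − E + F = 2 ⇒ (2E)/3 − E + (24 + x) = 2.
Multiply by 6: 2·(2E) − 3·(2E) + 6·(24 + x) = 12, i.e. 144 + 6x − (144 + 3x) = 12.
Collecting terms: 3x = 12, so x = 4.
Then 2E = 144 + 3·4 = 156, so E = 78, V = 2E/3 = 52, F = 24 + 4 = 28.

52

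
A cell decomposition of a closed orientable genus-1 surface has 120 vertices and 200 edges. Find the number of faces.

For a closed orientable surface of genus 1, χ = 2 − 2·1 = 0.
F = 0 − V + E = 0 − 120 + 200 = 80.

80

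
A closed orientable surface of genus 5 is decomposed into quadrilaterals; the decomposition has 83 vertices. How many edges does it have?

χ = 2 − 2·5 = -8, and every face is a square so 4F = 2E.
V − E + F = -8 with E = 4F/2 gives 83 − (4/2 − 1)·F = -8, so F = 91 and E = 182.

182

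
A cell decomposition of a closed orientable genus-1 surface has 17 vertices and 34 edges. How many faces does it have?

17

For a closed orientable surface of genus 1, χ = 2 − 2·1 = 0.
F = 0 − V + E = 0 − 17 + 34 = 17.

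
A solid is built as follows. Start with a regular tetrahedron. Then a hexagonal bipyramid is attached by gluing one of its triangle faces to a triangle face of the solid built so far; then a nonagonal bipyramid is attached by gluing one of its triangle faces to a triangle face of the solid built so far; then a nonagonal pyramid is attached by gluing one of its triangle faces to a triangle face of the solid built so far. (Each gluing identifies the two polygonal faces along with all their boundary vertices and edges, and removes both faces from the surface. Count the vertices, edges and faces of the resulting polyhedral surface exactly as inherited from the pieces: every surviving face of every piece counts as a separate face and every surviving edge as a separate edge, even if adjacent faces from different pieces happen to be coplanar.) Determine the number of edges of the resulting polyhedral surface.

60

A regular tetrahedron: V=4, E=6, F=4.
Attach a hexagonal bipyramid (V=8, E=18, F=12) along a 3-gon: merge 3 vertices and 3 edges, delete both glued faces → V=9, E=21, F=14.
Attach a nonagonal bipyramid (V=11, E=27, F=18) along a 3-gon: merge 3 vertices and 3 edges, delete both glued faces → V=17, E=45, F=30.
Attach a nonagonal pyramid (V=10, E=18, F=10) along a 3-gon: merge 3 vertices and 3 edges, delete both glued faces → V=24, E=60, F=38.
Check: V − E + F = 24 − 60 + 38 = 2.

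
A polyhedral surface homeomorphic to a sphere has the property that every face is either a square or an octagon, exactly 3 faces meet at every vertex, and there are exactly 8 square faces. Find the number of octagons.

2

Let x be the number of octagons; then F = 8 + x.
Edge–face incidences: 2E = 4·8 + 8·x = 32 + 8x.
Every vertex has degree 3, so 3V = 2E.
Euler: V − E + F = 2 ⇒ (2E)/3 − E + (8 + x) = 2.
Multiply by 6: 2·(2E) − 3·(2E) + 6·(8 + x) = 12, i.e. 48 + 6x − (32 + 8x) = 12.
Collecting terms: −2x + 16 = 12, so −2x = −4, so x = 2.
Then 2E = 32 + 8·2 = 48, so E = 24, V = 2E/3 = 16, F = 8 + 2 = 10.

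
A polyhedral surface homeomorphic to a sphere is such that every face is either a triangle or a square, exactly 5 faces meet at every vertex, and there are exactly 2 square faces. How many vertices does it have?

Let x be the number of triangles; then F = 2 + x.
Edge–face incidences: 2E = 4·2 + 3·x = 8 + 3x.
Every vertex has degree 5, so 5V = 2E.
Euler: V − E + F = 2 ⇒ (2E)/5 − E + (2 + x) = 2.
Multiply by 10: 2·(2E) − 5·(2E) + 10·(2 + x) = 20, i.e. 20 + 10x − 3·(8 + 3x) = 20.
Collecting terms: x − 4 = 20, so x = 24.
Then 2E = 8 + 3·24 = 80, so E = 40, V = 2E/5 = 16, F = 2 + 24 = 26.

16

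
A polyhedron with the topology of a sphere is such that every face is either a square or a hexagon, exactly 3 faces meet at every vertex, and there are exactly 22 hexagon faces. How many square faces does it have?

Let x be the number of squares; then F = 22 + x.
Edge–face incidences: 2E = 6·22 + 4·x = 132 + 4x.
Every vertex has degree 3, so 3V = 2E.
Euler: V − E + F = 2 ⇒ (2E)/3 − E + (22 + x) = 2.
Multiply by 6: 2·(2E) − 3·(2E) + 6·(22 + x) = 12, i.e. 132 + 6x − (132 + 4x) = 12.
Collecting terms: 2x = 12, so x = 6.
Then 2E = 132 + 4·6 = 156, so E = 78, V = 2E/3 = 52, F = 22 + 6 = 28.

6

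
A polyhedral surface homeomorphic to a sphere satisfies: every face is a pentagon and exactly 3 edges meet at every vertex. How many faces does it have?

12

Each face has 5 edges and each edge borders two faces, so 2E = 5F.
Each vertex has degree 3, so 3V = 2E and hence V = 5F/3.
Euler: V − E + F = 2 ⇒ (5F/3) − (5F/2) + F = 2.
Multiply by 6: (10 − 15 + 6)F = 12, i.e. 1F = 12.
So F = 12, E = 5·12/2 = 30, V = 5·12/3 = 20.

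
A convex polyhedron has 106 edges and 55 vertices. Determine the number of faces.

Here V − E + F = 2.
F = 2 − V + E = 2 − 55 + 106 = 53.

53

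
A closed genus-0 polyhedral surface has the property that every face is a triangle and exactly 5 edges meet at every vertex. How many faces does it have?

20

Each face has 3 edges and each edge borders two faces, so 2E = 3F.
Each vertex has degree 5, so 5V = 2E and hence V = 3F/5.
Euler: V − E + F = 2 ⇒ (3F/5) − (3F/2) + F = 2.
Multiply by 10: (6 − 15 + 10)F = 20, i.e. 1F = 20.
So F = 20, E = 3·20/2 = 30, V = 3·20/5 = 12.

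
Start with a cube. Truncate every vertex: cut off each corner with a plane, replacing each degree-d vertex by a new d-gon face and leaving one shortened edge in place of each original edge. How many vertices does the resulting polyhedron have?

The base solid has V = 8, E = 12, F = 6.
Truncation replaces each original edge-end by a new vertex, so V′ = 2E = 24.
Each original edge survives, and each old vertex of degree d contributes d new edges; summing degrees gives Σd = 2E, so E′ = E + 2E = 3E = 36.
Each original face survives and each original vertex becomes one new face: F′ = F + V = 14.

24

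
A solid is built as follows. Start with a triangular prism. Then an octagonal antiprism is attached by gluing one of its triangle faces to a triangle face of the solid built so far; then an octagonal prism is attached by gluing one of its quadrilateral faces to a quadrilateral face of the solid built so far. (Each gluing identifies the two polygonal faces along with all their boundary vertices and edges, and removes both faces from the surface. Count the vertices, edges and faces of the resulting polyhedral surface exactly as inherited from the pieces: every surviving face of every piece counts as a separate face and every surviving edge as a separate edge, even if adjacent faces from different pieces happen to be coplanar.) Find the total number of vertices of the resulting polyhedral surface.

A triangular prism: V=6, E=9, F=5.
Attach an octagonal antiprism (V=16, E=32, F=18) along a 3-gon: merge 3 vertices and 3 edges, delete both glued faces → V=19, E=38, F=21.
Attach an octagonal prism (V=16, E=24, F=10) along a 4-gon: merge 4 vertices and 4 edges, delete both glued faces → V=31, E=58, F=29.
Check: V − E + F = 31 − 58 + 29 = 2.

31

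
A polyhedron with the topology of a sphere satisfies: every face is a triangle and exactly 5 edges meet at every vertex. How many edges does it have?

30

Each face has 3 edges and each edge borders two faces, so 2E = 3F.
Each vertex has degree 5, so 5V = 2E and hence V = 3F/5.
Euler: V − E + F = 2 ⇒ (3F/5) − (3F/2) + F = 2.
Multiply by 10: (6 − 15 + 10)F = 20, i.e. 1F = 20.
So F = 20, E = 3·20/2 = 30, V = 3·20/5 = 12.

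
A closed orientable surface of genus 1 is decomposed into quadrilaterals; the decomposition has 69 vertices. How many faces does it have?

69

χ = 2 − 2·1 = 0, and every face is a square so 4F = 2E.
V − E + F = 0 with E = 4F/2 gives 69 − (4/2 − 1)·F = 0, so F = 69 and E = 138.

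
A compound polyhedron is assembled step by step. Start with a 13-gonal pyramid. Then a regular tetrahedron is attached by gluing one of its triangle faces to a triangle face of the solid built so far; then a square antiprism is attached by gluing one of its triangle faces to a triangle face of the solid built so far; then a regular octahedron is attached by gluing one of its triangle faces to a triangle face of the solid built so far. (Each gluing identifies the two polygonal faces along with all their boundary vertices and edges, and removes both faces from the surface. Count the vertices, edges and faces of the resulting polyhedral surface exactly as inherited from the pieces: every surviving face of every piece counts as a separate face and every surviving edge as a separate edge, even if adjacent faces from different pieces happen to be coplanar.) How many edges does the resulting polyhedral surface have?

A 13-gonal pyramid: V=14, E=26, F=14.
Attach a regular tetrahedron (V=4, E=6, F=4) along a 3-gon: merge 3 vertices and 3 edges, delete both glued faces → V=15, E=29, F=16.
Attach a square antiprism (V=8, E=16, F=10) along a 3-gon: merge 3 vertices and 3 edges, delete both glued faces → V=20, E=42, F=24.
Attach a regular octahedron (V=6, E=12, F=8) along a 3-gon: merge 3 vertices and 3 edges, delete both glued faces → V=23, E=51, F=30.
Check: V − E + F = 23 − 51 + 30 = 2.

51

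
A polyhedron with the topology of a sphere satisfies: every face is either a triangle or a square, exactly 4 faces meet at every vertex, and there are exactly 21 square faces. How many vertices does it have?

27

Let x be the number of triangles; then F = 21 + x.
Edge–face incidences: 2E = 4·21 + 3·x = 84 + 3x.
Every vertex has degree 4, so 4V = 2E.
Euler: V − E + F = 2 ⇒ (2E)/4 − E + (21 + x) = 2.
Multiply by 8: 2·(2E) − 4·(2E) + 8·(21 + x) = 16, i.e. 168 + 8x − 2·(84 + 3x) = 16.
Collecting terms: 2x = 16, so x = 8.
Then 2E = 84 + 3·8 = 108, so E = 54, V = 2E/4 = 27, F = 21 + 8 = 29.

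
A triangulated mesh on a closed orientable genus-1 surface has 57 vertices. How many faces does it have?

114

χ = 2 − 2·1 = 0, and every face is a triangle so 3F = 2E.
V − E + F = 0 with E = 3F/2 gives 57 − (3/2 − 1)·F = 0, so F = 114 and E = 171.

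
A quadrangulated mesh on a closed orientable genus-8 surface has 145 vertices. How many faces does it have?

159

χ = 2 − 2·8 = -14, and every face is a square so 4F = 2E.
V − E + F = -14 with E = 4F/2 gives 145 − (4/2 − 1)·F = -14, so F = 159 and E = 318.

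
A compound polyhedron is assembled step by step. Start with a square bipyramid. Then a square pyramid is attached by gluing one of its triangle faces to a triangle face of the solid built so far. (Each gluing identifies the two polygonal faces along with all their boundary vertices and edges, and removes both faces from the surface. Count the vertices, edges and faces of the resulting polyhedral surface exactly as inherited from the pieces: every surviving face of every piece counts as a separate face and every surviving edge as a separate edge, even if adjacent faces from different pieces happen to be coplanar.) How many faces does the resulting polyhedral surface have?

A square bipyramid: V=6, E=12, F=8.
Attach a square pyramid (V=5, E=8, F=5) along a 3-gon: merge 3 vertices and 3 edges, delete both glued faces → V=8, E=17, F=11.
Check: V − E + F = 8 − 17 + 11 = 2.

11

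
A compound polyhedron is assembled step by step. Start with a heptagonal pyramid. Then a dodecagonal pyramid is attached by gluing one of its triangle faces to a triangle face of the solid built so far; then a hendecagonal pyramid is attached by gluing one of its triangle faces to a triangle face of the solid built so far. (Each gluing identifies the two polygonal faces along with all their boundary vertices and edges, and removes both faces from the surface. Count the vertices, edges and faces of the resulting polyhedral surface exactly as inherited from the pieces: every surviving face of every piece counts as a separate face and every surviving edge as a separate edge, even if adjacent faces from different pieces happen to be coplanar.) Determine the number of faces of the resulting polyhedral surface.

A heptagonal pyramid: V=8, E=14, F=8.
Attach a dodecagonal pyramid (V=13, E=24, F=13) along a 3-gon: merge 3 vertices and 3 edges, delete both glued faces → V=18, E=35, F=19.
Attach a hendecagonal pyramid (V=12, E=22, F=12) along a 3-gon: merge 3 vertices and 3 edges, delete both glued faces → V=27, E=54, F=29.
Check: V − E + F = 27 − 54 + 29 = 2.

29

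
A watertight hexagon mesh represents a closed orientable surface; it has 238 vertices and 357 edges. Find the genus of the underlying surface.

1

Every face is a hexagon and each edge borders two faces, so 6F = 2·357, giving F = 119.
χ = V − E + F = 238 − 357 + 119 = 0.
For a closed orientable surface χ = 2 − 2g, so g = (2 − (0))/2 = 1.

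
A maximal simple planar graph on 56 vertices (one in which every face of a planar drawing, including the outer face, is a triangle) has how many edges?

162

In a plane triangulation 3F = 2E and V − E + F = 2, so E = 3V − 6 = 3·56 − 6 = 162.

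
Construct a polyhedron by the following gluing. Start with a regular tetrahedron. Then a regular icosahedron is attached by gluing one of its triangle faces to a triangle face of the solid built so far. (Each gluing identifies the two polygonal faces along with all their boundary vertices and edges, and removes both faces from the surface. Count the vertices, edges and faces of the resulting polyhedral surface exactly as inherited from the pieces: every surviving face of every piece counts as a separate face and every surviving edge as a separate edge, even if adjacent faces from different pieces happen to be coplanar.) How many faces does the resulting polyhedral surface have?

A regular tetrahedron: V=4, E=6, F=4.
Attach a regular icosahedron (V=12, E=30, F=20) along a 3-gon: merge 3 vertices and 3 edges, delete both glued faces → V=13, E=33, F=22.
Check: V − E + F = 13 − 33 + 22 = 2.

22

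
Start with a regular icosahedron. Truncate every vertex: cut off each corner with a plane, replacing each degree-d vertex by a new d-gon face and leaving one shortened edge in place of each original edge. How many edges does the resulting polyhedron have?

90

The base solid has V = 12, E = 30, F = 20.
Truncation replaces each original edge-end by a new vertex, so V′ = 2E = 60.
Each original edge survives, and each old vertex of degree d contributes d new edges; summing degrees gives Σd = 2E, so E′ = E + 2E = 3E = 90.
Each original face survives and each original vertex becomes one new face: F′ = F + V = 32.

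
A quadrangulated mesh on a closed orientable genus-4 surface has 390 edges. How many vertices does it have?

χ = 2 − 2·4 = -6, and every face is a square so 4F = 2E.
F = 2E/4 = 195. Then V = -6 + E − F = -6 + 390 − 195 = 189.

189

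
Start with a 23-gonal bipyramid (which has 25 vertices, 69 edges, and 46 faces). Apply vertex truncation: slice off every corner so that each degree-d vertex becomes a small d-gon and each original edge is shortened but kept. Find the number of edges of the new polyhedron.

207

Truncation replaces each original edge-end by a new vertex, so V′ = 2E = 138.
Each original edge survives, and each old vertex of degree d contributes d new edges; summing degrees gives Σd = 2E, so E′ = E + 2E = 3E = 207.
Each original face survives and each original vertex becomes one new face: F′ = F + V = 71.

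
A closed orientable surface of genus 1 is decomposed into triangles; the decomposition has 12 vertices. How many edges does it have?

36

χ = 2 − 2·1 = 0, and every face is a triangle so 3F = 2E.
V − E + F = 0 with E = 3F/2 gives 12 − (3/2 − 1)·F = 0, so F = 24 and E = 36.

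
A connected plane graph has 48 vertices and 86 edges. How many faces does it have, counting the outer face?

Euler's formula for a connected plane graph: V − E + F = 2, so F = 2 − 48 + 86 = 40.

40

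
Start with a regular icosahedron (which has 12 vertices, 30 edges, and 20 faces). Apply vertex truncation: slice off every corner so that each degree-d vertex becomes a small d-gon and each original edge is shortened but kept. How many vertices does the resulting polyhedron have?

Truncation replaces each original edge-end by a new vertex, so V′ = 2E = 60.
Each original edge survives, and each old vertex of degree d contributes d new edges; summing degrees gives Σd = 2E, so E′ = E + 2E = 3E = 90.
Each original face survives and each original vertex becomes one new face: F′ = F + V = 32.

60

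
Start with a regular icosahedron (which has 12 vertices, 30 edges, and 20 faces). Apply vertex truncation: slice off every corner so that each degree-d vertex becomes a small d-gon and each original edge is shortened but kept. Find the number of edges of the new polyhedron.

90

Truncation replaces each original edge-end by a new vertex, so V′ = 2E = 60.
Each original edge survives, and each old vertex of degree d contributes d new edges; summing degrees gives Σd = 2E, so E′ = E + 2E = 3E = 90.
Each original face survives and each original vertex becomes one new face: F′ = F + V = 32.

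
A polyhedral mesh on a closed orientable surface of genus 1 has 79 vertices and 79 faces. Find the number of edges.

158

For a closed orientable surface of genus 1, χ = 2 − 2·1 = 0.
E = V + F − (0) = 79 + 79 − (0) = 158.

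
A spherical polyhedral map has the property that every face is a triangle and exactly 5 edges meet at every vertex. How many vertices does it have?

12

Each face has 3 edges and each edge borders two faces, so 2E = 3F.
Each vertex has degree 5, so 5V = 2E and hence V = 3F/5.
Euler: V − E + F = 2 ⇒ (3F/5) − (3F/2) + F = 2.
Multiply by 10: (6 − 15 + 10)F = 20, i.e. 1F = 20.
So F = 20, E = 3·20/2 = 30, V = 3·20/5 = 12.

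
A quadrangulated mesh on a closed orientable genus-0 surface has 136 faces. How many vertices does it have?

χ = 2 − 2·0 = 2, and every face is a square so 4F = 2E.
E = 4·136/2 = 272. Then V = 2 + E − F = 2 + 272 − 136 = 138.

138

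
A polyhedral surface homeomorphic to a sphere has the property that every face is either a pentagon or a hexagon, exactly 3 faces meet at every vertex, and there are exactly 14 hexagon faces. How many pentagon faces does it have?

12

Let x be the number of pentagons; then F = 14 + x.
Edge–face incidences: 2E = 6·14 + 5·x = 84 + 5x.
Every vertex has degree 3, so 3V = 2E.
Euler: V − E + F = 2 ⇒ (2E)/3 − E + (14 + x) = 2.
Multiply by 6: 2·(2E) − 3·(2E) + 6·(14 + x) = 12, i.e. 84 + 6x − (84 + 5x) = 12.
Collecting terms: x = 12.
Then 2E = 84 + 5·12 = 144, so E = 72, V = 2E/3 = 48, F = 14 + 12 = 26.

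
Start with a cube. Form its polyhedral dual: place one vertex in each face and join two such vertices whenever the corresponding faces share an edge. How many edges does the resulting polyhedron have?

The base solid has V = 8, E = 12, F = 6.
The dual swaps V and F and preserves E: V′ = F = 6, E′ = E = 12, F′ = V = 8.

12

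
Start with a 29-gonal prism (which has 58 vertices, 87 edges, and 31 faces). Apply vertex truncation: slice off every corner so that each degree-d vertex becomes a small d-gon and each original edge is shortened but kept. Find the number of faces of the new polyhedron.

89

Truncation replaces each original edge-end by a new vertex, so V′ = 2E = 174.
Each original edge survives, and each old vertex of degree d contributes d new edges; summing degrees gives Σd = 2E, so E′ = E + 2E = 3E = 261.
Each original face survives and each original vertex becomes one new face: F′ = F + V = 89.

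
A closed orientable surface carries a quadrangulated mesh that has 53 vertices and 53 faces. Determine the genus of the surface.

1

Every face is a square, so 2E = 4·53 = 212, giving E = 106.
χ = V − E + F = 53 − 106 + 53 = 0.
For a closed orientable surface χ = 2 − 2g, so g = (2 − (0))/2 = 1.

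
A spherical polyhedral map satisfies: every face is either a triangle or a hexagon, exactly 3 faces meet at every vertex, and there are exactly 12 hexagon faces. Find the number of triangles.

4

Let x be the number of triangles; then F = 12 + x.
Edge–face incidences: 2E = 6·12 + 3·x = 72 + 3x.
Every vertex has degree 3, so 3V = 2E.
Euler: V − E + F = 2 ⇒ (2E)/3 − E + (12 + x) = 2.
Multiply by 6: 2·(2E) − 3·(2E) + 6·(12 + x) = 12, i.e. 72 + 6x − (72 + 3x) = 12.
Collecting terms: 3x = 12, so x = 4.
Then 2E = 72 + 3·4 = 84, so E = 42, V = 2E/3 = 28, F = 12 + 4 = 16.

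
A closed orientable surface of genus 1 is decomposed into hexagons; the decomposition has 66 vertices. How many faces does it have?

χ = 2 − 2·1 = 0, and every face is a hexagon so 6F = 2E.
V − E + F = 0 with E = 6F/2 gives 66 − (6/2 − 1)·F = 0, so F = 33 and E = 99.

33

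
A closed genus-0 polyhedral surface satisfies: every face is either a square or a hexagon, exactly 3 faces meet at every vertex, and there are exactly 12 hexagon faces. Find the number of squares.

Let x be the number of squares; then F = 12 + x.
Edge–face incidences: 2E = 6·12 + 4·x = 72 + 4x.
Every vertex has degree 3, so 3V = 2E.
Euler: V − E + F = 2 ⇒ (2E)/3 − E + (12 + x) = 2.
Multiply by 6: 2·(2E) − 3·(2E) + 6·(12 + x) = 12, i.e. 72 + 6x − (72 + 4x) = 12.
Collecting terms: 2x = 12, so x = 6.
Then 2E = 72 + 4·6 = 96, so E = 48, V = 2E/3 = 32, F = 12 + 6 = 18.

6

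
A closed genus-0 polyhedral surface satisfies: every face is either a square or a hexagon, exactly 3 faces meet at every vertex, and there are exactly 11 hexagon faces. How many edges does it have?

Let x be the number of squares; then F = 11 + x.
Edge–face incidences: 2E = 6·11 + 4·x = 66 + 4x.
Every vertex has degree 3, so 3V = 2E.
Euler: V − E + F = 2 ⇒ (2E)/3 − E + (11 + x) = 2.
Multiply by 6: 2·(2E) − 3·(2E) + 6·(11 + x) = 12, i.e. 66 + 6x − (66 + 4x) = 12.
Collecting terms: 2x = 12, so x = 6.
Then 2E = 66 + 4·6 = 90, so E = 45, V = 2E/3 = 30, F = 11 + 6 = 17.

45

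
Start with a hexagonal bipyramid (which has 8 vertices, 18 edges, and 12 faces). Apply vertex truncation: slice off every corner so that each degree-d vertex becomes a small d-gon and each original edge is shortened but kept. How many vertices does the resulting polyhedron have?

36

Truncation replaces each original edge-end by a new vertex, so V′ = 2E = 36.
Each original edge survives, and each old vertex of degree d contributes d new edges; summing degrees gives Σd = 2E, so E′ = E + 2E = 3E = 54.
Each original face survives and each original vertex becomes one new face: F′ = F + V = 20.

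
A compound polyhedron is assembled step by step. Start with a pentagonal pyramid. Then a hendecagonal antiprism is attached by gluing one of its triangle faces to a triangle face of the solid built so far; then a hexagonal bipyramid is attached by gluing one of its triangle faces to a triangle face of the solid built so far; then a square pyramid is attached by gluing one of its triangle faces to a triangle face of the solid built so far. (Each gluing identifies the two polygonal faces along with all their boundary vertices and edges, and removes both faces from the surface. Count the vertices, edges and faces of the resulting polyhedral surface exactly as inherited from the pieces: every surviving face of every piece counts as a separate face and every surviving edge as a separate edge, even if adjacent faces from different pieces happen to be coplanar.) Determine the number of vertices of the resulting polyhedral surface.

32

A pentagonal pyramid: V=6, E=10, F=6.
Attach a hendecagonal antiprism (V=22, E=44, F=24) along a 3-gon: merge 3 vertices and 3 edges, delete both glued faces → V=25, E=51, F=28.
Attach a hexagonal bipyramid (V=8, E=18, F=12) along a 3-gon: merge 3 vertices and 3 edges, delete both glued faces → V=30, E=66, F=38.
Attach a square pyramid (V=5, E=8, F=5) along a 3-gon: merge 3 vertices and 3 edges, delete both glued faces → V=32, E=71, F=41.
Check: V − E + F = 32 − 71 + 41 = 2.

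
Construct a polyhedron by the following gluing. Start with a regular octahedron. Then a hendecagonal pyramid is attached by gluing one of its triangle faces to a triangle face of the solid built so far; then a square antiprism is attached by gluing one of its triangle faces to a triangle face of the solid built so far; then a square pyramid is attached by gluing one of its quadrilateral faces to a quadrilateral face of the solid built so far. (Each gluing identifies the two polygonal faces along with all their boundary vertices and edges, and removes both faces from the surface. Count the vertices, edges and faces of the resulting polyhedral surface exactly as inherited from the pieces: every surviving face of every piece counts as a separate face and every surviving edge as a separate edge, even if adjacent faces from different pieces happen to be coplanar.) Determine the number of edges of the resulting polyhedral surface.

48

A regular octahedron: V=6, E=12, F=8.
Attach a hendecagonal pyramid (V=12, E=22, F=12) along a 3-gon: merge 3 vertices and 3 edges, delete both glued faces → V=15, E=31, F=18.
Attach a square antiprism (V=8, E=16, F=10) along a 3-gon: merge 3 vertices and 3 edges, delete both glued faces → V=20, E=44, F=26.
Attach a square pyramid (V=5, E=8, F=5) along a 4-gon: merge 4 vertices and 4 edges, delete both glued faces → V=21, E=48, F=29.
Check: V − E + F = 21 − 48 + 29 = 2.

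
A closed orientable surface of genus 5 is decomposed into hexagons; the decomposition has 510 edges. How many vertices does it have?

332

χ = 2 − 2·5 = -8, and every face is a hexagon so 6F = 2E.
F = 2E/6 = 170. Then V = -8 + E − F = -8 + 510 − 170 = 332.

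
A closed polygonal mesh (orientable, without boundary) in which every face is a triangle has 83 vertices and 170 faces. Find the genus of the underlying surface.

Every face is a triangle, so 2E = 3·170 = 510, giving E = 255.
χ = V − E + F = 83 − 255 + 170 = -2.
For a closed orientable surface χ = 2 − 2g, so g = (2 − (-2))/2 = 2.

2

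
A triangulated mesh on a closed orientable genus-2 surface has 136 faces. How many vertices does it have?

χ = 2 − 2·2 = -2, and every face is a triangle so 3F = 2E.
E = 3·136/2 = 204. Then V = -2 + E − F = -2 + 204 − 136 = 66.

66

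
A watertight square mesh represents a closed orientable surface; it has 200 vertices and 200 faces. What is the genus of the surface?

1

Every face is a square, so 2E = 4·200 = 800, giving E = 400.
χ = V − E + F = 200 − 400 + 200 = 0.
For a closed orientable surface χ = 2 − 2g, so g = (2 − (0))/2 = 1.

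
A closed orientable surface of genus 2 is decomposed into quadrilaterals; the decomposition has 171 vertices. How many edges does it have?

346

χ = 2 − 2·2 = -2, and every face is a square so 4F = 2E.
V − E + F = -2 with E = 4F/2 gives 171 − (4/2 − 1)·F = -2, so F = 173 and E = 346.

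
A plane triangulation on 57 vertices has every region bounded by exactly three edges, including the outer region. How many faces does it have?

110

In a plane triangulation 3F = 2E and V − E + F = 2, so F = 2V − 4 = 2·57 − 4 = 110.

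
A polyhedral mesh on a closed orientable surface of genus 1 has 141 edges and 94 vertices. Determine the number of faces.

47

For a closed orientable surface of genus 1, χ = 2 − 2·1 = 0.
F = 0 − V + E = 0 − 94 + 141 = 47.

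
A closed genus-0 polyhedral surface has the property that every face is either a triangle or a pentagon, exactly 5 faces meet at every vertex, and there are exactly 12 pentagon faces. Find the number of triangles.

80

Let x be the number of triangles; then F = 12 + x.
Edge–face incidences: 2E = 5·12 + 3·x = 60 + 3x.
Every vertex has degree 5, so 5V = 2E.
Euler: V − E + F = 2 ⇒ (2E)/5 − E + (12 + x) = 2.
Multiply by 10: 2·(2E) − 5·(2E) + 10·(12 + x) = 20, i.e. 120 + 10x − 3·(60 + 3x) = 20.
Collecting terms: x − 60 = 20, so x = 80.
Then 2E = 60 + 3·80 = 300, so E = 150, V = 2E/5 = 60, F = 12 + 80 = 92.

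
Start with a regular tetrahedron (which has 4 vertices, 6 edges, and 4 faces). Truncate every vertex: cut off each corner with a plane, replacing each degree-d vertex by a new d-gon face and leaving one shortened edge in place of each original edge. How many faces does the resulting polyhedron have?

8

Truncation replaces each original edge-end by a new vertex, so V′ = 2E = 12.
Each original edge survives, and each old vertex of degree d contributes d new edges; summing degrees gives Σd = 2E, so E′ = E + 2E = 3E = 18.
Each original face survives and each original vertex becomes one new face: F′ = F + V = 8.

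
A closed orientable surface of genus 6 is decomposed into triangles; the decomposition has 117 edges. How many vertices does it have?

29

χ = 2 − 2·6 = -10, and every face is a triangle so 3F = 2E.
F = 2E/3 = 78. Then V = -10 + E − F = -10 + 117 − 78 = 29.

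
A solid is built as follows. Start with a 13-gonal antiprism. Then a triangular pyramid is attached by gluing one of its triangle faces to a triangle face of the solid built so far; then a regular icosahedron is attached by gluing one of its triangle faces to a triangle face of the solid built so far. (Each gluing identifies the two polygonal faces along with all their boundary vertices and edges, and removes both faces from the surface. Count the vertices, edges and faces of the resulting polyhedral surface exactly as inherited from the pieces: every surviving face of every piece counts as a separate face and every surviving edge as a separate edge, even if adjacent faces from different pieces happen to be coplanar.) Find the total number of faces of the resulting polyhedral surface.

A 13-gonal antiprism: V=26, E=52, F=28.
Attach a triangular pyramid (V=4, E=6, F=4) along a 3-gon: merge 3 vertices and 3 edges, delete both glued faces → V=27, E=55, F=30.
Attach a regular icosahedron (V=12, E=30, F=20) along a 3-gon: merge 3 vertices and 3 edges, delete both glued faces → V=36, E=82, F=48.
Check: V − E + F = 36 − 82 + 48 = 2.

48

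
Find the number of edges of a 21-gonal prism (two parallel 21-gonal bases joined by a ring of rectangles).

A prism on an n-gon has two n-gon bases and n rectangular sides: V = 2·21 = 42, E = 3·21 = 63, F = 21 + 2 = 23.
Check: V − E + F = 42 − 63 + 23 = 2.

63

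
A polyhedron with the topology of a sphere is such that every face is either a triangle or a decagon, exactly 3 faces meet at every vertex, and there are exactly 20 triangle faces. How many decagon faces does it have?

Let x be the number of decagons; then F = 20 + x.
Edge–face incidences: 2E = 3·20 + 10·x = 60 + 10x.
Every vertex has degree 3, so 3V = 2E.
Euler: V − E + F = 2 ⇒ (2E)/3 − E + (20 + x) = 2.
Multiply by 6: 2·(2E) − 3·(2E) + 6·(20 + x) = 12, i.e. 120 + 6x − (60 + 10x) = 12.
Collecting terms: −4x + 60 = 12, so −4x = −48, so x = 12.
Then 2E = 60 + 10·12 = 180, so E = 90, V = 2E/3 = 60, F = 20 + 12 = 32.

12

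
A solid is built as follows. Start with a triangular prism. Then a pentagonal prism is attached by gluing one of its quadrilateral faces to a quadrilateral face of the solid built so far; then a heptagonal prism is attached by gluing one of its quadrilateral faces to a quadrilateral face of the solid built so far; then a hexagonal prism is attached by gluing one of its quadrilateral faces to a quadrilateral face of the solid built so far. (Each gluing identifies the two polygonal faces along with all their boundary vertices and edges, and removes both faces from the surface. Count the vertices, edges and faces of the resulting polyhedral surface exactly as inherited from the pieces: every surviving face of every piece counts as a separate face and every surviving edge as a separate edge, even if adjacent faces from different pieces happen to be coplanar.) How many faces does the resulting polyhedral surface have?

23

A triangular prism: V=6, E=9, F=5.
Attach a pentagonal prism (V=10, E=15, F=7) along a 4-gon: merge 4 vertices and 4 edges, delete both glued faces → V=12, E=20, F=10.
Attach a heptagonal prism (V=14, E=21, F=9) along a 4-gon: merge 4 vertices and 4 edges, delete both glued faces → V=22, E=37, F=17.
Attach a hexagonal prism (V=12, E=18, F=8) along a 4-gon: merge 4 vertices and 4 edges, delete both glued faces → V=30, E=51, F=23.
Check: V − E + F = 30 − 51 + 23 = 2.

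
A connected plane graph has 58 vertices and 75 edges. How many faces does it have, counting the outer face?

19

Euler's formula for a connected plane graph: V − E + F = 2, so F = 2 − 58 + 75 = 19.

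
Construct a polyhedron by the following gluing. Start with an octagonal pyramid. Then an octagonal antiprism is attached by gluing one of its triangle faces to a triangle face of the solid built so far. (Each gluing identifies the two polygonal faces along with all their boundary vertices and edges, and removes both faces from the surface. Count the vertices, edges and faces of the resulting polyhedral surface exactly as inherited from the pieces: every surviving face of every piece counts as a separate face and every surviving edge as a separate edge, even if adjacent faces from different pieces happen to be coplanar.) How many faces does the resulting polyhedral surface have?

25

An octagonal pyramid: V=9, E=16, F=9.
Attach an octagonal antiprism (V=16, E=32, F=18) along a 3-gon: merge 3 vertices and 3 edges, delete both glued faces → V=22, E=45, F=25.
Check: V − E + F = 22 − 45 + 25 = 2.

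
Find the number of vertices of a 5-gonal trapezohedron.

The n-trapezohedron (dual of the n-antiprism) has V = 2·5 + 2 = 12, E = 4·5 = 20, F = 2·5 = 10.

12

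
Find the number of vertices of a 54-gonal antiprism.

An antiprism on an n-gon has two n-gon caps and 2n triangles: V = 2·54 = 108, E = 4·54 = 216, F = 2·54 + 2 = 110.

108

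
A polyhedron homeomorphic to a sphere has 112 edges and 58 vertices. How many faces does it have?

Here V − E + F = 2.
F = 2 − V + E = 2 − 58 + 112 = 56.

56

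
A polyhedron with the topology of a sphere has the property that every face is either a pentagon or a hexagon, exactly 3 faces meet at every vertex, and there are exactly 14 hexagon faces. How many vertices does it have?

48

Let x be the number of pentagons; then F = 14 + x.
Edge–face incidences: 2E = 6·14 + 5·x = 84 + 5x.
Every vertex has degree 3, so 3V = 2E.
Euler: V − E + F = 2 ⇒ (2E)/3 − E + (14 + x) = 2.
Multiply by 6: 2·(2E) − 3·(2E) + 6·(14 + x) = 12, i.e. 84 + 6x − (84 + 5x) = 12.
Collecting terms: x = 12.
Then 2E = 84 + 5·12 = 144, so E = 72, V = 2E/3 = 48, F = 14 + 12 = 26.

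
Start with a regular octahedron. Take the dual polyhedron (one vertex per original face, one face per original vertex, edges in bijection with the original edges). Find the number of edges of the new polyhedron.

The base solid has V = 6, E = 12, F = 8.
The dual swaps V and F and preserves E: V′ = F = 8, E′ = E = 12, F′ = V = 6.

12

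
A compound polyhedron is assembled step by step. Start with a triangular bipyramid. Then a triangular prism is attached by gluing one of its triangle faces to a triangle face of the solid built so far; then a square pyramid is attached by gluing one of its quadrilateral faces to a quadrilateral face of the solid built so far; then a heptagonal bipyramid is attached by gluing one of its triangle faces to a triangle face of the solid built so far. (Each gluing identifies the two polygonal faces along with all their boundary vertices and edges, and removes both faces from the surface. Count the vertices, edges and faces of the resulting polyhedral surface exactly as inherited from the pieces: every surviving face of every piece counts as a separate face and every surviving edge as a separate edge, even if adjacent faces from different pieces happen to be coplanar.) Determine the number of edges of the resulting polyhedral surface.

A triangular bipyramid: V=5, E=9, F=6.
Attach a triangular prism (V=6, E=9, F=5) along a 3-gon: merge 3 vertices and 3 edges, delete both glued faces → V=8, E=15, F=9.
Attach a square pyramid (V=5, E=8, F=5) along a 4-gon: merge 4 vertices and 4 edges, delete both glued faces → V=9, E=19, F=12.
Attach a heptagonal bipyramid (V=9, E=21, F=14) along a 3-gon: merge 3 vertices and 3 edges, delete both glued faces → V=15, E=37, F=24.
Check: V − E + F = 15 − 37 + 24 = 2.

37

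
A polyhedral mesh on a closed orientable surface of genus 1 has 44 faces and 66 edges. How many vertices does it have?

22

For a closed orientable surface of genus 1, χ = 2 − 2·1 = 0.
V = 0 + E − F = 0 + 66 − 44 = 22.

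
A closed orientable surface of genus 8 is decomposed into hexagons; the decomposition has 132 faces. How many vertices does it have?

χ = 2 − 2·8 = -14, and every face is a hexagon so 6F = 2E.
E = 6·132/2 = 396. Then V = -14 + E − F = -14 + 396 − 132 = 250.

250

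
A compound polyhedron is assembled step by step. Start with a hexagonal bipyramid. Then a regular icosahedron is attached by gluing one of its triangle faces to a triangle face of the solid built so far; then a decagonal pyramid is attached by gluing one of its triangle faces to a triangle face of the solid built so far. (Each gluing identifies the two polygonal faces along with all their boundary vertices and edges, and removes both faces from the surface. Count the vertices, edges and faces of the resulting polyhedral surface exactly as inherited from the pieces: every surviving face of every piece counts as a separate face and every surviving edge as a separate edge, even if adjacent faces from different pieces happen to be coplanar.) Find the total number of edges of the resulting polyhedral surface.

A hexagonal bipyramid: V=8, E=18, F=12.
Attach a regular icosahedron (V=12, E=30, F=20) along a 3-gon: merge 3 vertices and 3 edges, delete both glued faces → V=17, E=45, F=30.
Attach a decagonal pyramid (V=11, E=20, F=11) along a 3-gon: merge 3 vertices and 3 edges, delete both glued faces → V=25, E=62, F=39.
Check: V − E + F = 25 − 62 + 39 = 2.

62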